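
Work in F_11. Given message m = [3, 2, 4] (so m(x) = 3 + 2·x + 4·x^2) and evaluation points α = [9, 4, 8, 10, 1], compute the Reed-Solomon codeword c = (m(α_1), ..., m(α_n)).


c = [4, 9, 0, 5, 9]

Message polynomial: m(x) = 3 + 2·x + 4·x^2 (mod 11).
For each evaluation point α_i, compute m(α_i) mod 11:
  α_1 = 9: Horner steps 4 → 5 → 4, so m(9) = 4.
  α_2 = 4: Horner steps 4 → 7 → 9, so m(4) = 9.
  α_3 = 8: Horner steps 4 → 1 → 0, so m(8) = 0.
  α_4 = 10: Horner steps 4 → 9 → 5, so m(10) = 5.
  α_5 = 1: Horner steps 4 → 6 → 9, so m(1) = 9.
Codeword c = [4, 9, 0, 5, 9] ∈ F_11^5.


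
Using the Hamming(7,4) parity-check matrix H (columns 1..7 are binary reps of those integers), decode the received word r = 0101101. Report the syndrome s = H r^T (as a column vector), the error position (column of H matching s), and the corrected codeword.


s = (1, 0, 0)^T, error position = 4, corrected codeword c = 0100101

Compute s = H r^T mod 2 one row at a time:
  s_1 = 1 + 1 + 0 + 1 = 3 ≡ 1 (mod 2).
  s_2 = 1 + 0 + 0 + 1 = 2 ≡ 0 (mod 2).
  s_3 = 0 + 0 + 1 + 1 = 2 ≡ 0 (mod 2).
s = (1, 0, 0)^T — this equals column 4 of H (binary 100), so error is at position 4.
Correct: flip bit 4 of r = 0101101 to get c = 0100101.


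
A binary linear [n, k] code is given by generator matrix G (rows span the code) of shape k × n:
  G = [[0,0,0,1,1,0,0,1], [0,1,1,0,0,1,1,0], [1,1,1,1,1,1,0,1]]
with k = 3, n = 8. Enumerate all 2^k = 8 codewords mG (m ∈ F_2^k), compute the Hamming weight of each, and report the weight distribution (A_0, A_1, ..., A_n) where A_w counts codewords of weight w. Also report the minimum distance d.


Weight distribution: A_0 = 1, A_2 = 1, A_3 = 1, A_4 = 2, A_5 = 1, A_7 = 2. Minimum distance d = 2.

Enumerate all 2^3 = 8 messages m ∈ F_2^3.
For each, compute codeword c = mG in F_2^8, then tally its weight.
  m = 000 → c = 00000000, weight = 0.
  m = 100 → c = 00011001, weight = 3.
  m = 010 → c = 01100110, weight = 4.
  m = 110 → c = 01111111, weight = 7.
  m = 001 → c = 11111101, weight = 7.
  m = 101 → c = 11100100, weight = 4.
  m = 011 → c = 10011011, weight = 5.
  m = 111 → c = 10000010, weight = 2.
Tally weights:
  weight 0: 1 codewords.
  weight 2: 1 codewords.
  weight 3: 1 codewords.
  weight 4: 2 codewords.
  weight 5: 1 codewords.
  weight 7: 2 codewords.
Minimum distance d = smallest w > 0 with A_w > 0 = 2.
Sanity: Σ A_w = 8 = 2^3 = 8 ✓.


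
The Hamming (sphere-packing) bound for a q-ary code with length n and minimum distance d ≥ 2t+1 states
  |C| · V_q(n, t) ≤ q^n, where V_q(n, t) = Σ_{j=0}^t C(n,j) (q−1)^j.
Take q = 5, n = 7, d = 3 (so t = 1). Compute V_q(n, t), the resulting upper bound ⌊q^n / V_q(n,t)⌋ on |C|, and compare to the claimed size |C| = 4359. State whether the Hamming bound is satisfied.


V_q(n, t) = 29, q^n = 78125, Hamming bound = 2693, |C| = 4359 > bound (violated).

Step 1: Compute V_q(n, t) = Σ_{j=0}^1 C(n, j) (q−1)^j.
  j = 0: C(7,0)·(4)^0 = 1·1 = 1.
  j = 1: C(7,1)·(4)^1 = 7·4 = 28.
  V_q(n, t) = 1 + 28 = 29.
Step 2: q^n = 5^7 = 78125.
Step 3: Hamming bound ⌊q^n / V_q(n,t)⌋ = ⌊78125/29⌋ = 2693.
Step 4: Compare |C| = 4359 to 2693: violated.
The claimed |C| lies above the Hamming bound, so no 5-ary code of length 7 with d ≥ 3 can have 4359 codewords.


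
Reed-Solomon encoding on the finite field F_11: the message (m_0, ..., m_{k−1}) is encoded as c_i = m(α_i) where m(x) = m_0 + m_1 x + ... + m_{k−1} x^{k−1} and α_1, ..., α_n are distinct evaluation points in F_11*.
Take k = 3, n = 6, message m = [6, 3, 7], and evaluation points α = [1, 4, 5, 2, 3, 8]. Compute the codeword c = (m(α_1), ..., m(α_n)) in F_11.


c = [5, 9, 9, 7, 1, 5]

Message polynomial: m(x) = 6 + 3·x + 7·x^2 (mod 11).
For each evaluation point α_i, compute m(α_i) mod 11:
  α_1 = 1: Horner steps 7 → 10 → 5, so m(1) = 5.
  α_2 = 4: Horner steps 7 → 9 → 9, so m(4) = 9.
  α_3 = 5: Horner steps 7 → 5 → 9, so m(5) = 9.
  α_4 = 2: Horner steps 7 → 6 → 7, so m(2) = 7.
  α_5 = 3: Horner steps 7 → 2 → 1, so m(3) = 1.
  α_6 = 8: Horner steps 7 → 4 → 5, so m(8) = 5.
Codeword c = [5, 9, 9, 7, 1, 5] ∈ F_11^6.


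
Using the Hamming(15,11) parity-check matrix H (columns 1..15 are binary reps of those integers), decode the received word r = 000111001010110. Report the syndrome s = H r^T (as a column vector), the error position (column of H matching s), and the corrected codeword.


s = (0, 1, 1, 0)^T, error position = 6, corrected codeword c = 000110001010110

Compute s = H r^T mod 2 one row at a time:
  s_1 = 0 + 1 + 0 + 1 + 0 + 1 + 1 + 0 = 4 ≡ 0 (mod 2).
  s_2 = 1 + 1 + 1 + 0 + 0 + 1 + 1 + 0 = 5 ≡ 1 (mod 2).
  s_3 = 0 + 0 + 1 + 0 + 0 + 1 + 1 + 0 = 3 ≡ 1 (mod 2).
  s_4 = 0 + 0 + 1 + 0 + 1 + 1 + 1 + 0 = 4 ≡ 0 (mod 2).
s = (0, 1, 1, 0)^T — this equals column 6 of H (binary 0110), so error is at position 6.
Correct: flip bit 6 of r = 000111001010110 to get c = 000110001010110.


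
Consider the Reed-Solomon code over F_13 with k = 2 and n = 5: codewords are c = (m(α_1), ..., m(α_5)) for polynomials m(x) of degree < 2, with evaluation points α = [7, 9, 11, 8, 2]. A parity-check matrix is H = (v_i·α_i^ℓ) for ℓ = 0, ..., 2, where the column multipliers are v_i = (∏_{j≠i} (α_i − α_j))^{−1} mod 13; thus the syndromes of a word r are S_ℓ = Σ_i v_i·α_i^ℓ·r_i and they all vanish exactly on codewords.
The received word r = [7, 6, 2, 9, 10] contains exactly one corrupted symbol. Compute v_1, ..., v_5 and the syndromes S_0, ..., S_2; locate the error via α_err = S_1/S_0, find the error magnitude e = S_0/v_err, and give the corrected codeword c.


S = (9, 3, 1), error at position 2, error magnitude e = 8, c = [7, 11, 2, 9, 10].

Step 1: column multipliers v_i = (∏_{j≠i}(α_i − α_j))^{−1} mod 13.
  i = 1 (α = 7): (7−9)(7−11)(7−8)(7−2) = (−2)·(−4)·(−1)·5 = −40 ≡ 12, so v_1 = 12^{−1} = 12 (mod 13).
  i = 2 (α = 9): (9−7)(9−11)(9−8)(9−2) = 2·(−2)·1·7 = −28 ≡ 11, so v_2 = 11^{−1} = 6 (mod 13).
  i = 3 (α = 11): (11−7)(11−9)(11−8)(11−2) = 4·2·3·9 = 216 ≡ 8, so v_3 = 8^{−1} = 5 (mod 13).
  i = 4 (α = 8): (8−7)(8−9)(8−11)(8−2) = 1·(−1)·(−3)·6 = 18 ≡ 5, so v_4 = 5^{−1} = 8 (mod 13).
  i = 5 (α = 2): (2−7)(2−9)(2−11)(2−8) = (−5)·(−7)·(−9)·(−6) = 1890 ≡ 5, so v_5 = 5^{−1} = 8 (mod 13).
  v = [12, 6, 5, 8, 8].
Step 2: syndromes of r = [7, 6, 2, 9, 10] (all sums mod 13).
  S_0 = Σ v_i r_i = 12·7 + 6·6 + 5·2 + 8·9 + 8·10 = 282 ≡ 9.
  S_1 = Σ v_i α_i r_i = 12·7·7 + 6·9·6 + 5·11·2 + 8·8·9 + 8·2·10 = 1758 ≡ 3.
  α_i^2 mod 13 = [10, 3, 4, 12, 4].
  S_2 = Σ v_i α_i^2 r_i = 12·10·7 + 6·3·6 + 5·4·2 + 8·12·9 + 8·4·10 = 2172 ≡ 1.
  S = (9, 3, 1) ≠ 0, so r is not a codeword (an error is present).
Step 3: locate the error. For a single error e at position i, S_ℓ = v_i·e·α_i^ℓ, so α_err = S_1/S_0.
  S_0^{−1} = 9^{−1} = 3 (mod 13), so α_err = 3·3 = 9 ≡ 9 = α_2. Error position i = 2.
  Consistency check: S_2/S_1 = 1·9 = 9 ≡ 9 = α_err ✓ (single-error assumption holds).
Step 4: error magnitude e = S_0/v_2 = S_0·∏_{j≠2}(α_2 − α_j) = 9·11 = 99 ≡ 8 (mod 13).
Step 5: correct position 2: c_2 = r_2 − e = 6 − 8 ≡ 11 (mod 13). Hence c = [7, 11, 2, 9, 10].
  Check: interpolating c through the α_i gives m(x) = 6 + 2·x (degree < 2) with m(α_i) = c_i for every i, so c is indeed a codeword.


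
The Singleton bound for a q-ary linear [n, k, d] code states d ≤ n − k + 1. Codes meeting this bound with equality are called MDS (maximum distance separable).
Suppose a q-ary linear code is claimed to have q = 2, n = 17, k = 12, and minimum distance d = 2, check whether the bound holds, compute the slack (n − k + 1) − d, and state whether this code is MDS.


Singleton RHS = n − k + 1 = 6, slack = 4, bound satisfied, not MDS.

Singleton bound: d ≤ n − k + 1.
Here n = 17, k = 12, so n − k + 1 = 6.
Given d = 2, check d ≤ 6: YES.
Slack = (n − k + 1) − d = 4.
The code is NOT MDS (slack = 4 > 0).
Description: the claimed parameters are [17, 12, 2]_2; such a code would be non-MDS.


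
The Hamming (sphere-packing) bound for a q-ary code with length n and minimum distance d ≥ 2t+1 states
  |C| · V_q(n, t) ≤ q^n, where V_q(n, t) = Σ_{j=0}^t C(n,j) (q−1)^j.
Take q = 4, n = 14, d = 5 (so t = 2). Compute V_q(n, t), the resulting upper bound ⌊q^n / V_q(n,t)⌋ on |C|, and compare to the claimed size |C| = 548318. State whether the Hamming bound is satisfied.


V_q(n, t) = 862, q^n = 268435456, Hamming bound = 311410, |C| = 548318 > bound (violated).

Step 1: Compute V_q(n, t) = Σ_{j=0}^2 C(n, j) (q−1)^j.
  j = 0: C(14,0)·(3)^0 = 1·1 = 1.
  j = 1: C(14,1)·(3)^1 = 14·3 = 42.
  j = 2: C(14,2)·(3)^2 = 91·9 = 819.
  V_q(n, t) = 1 + 42 + 819 = 862.
Step 2: q^n = 4^14 = 268435456.
Step 3: Hamming bound ⌊q^n / V_q(n,t)⌋ = ⌊268435456/862⌋ = 311410.
Step 4: Compare |C| = 548318 to 311410: violated.
The claimed |C| lies above the Hamming bound, so no 4-ary code of length 14 with d ≥ 5 can have 548318 codewords.


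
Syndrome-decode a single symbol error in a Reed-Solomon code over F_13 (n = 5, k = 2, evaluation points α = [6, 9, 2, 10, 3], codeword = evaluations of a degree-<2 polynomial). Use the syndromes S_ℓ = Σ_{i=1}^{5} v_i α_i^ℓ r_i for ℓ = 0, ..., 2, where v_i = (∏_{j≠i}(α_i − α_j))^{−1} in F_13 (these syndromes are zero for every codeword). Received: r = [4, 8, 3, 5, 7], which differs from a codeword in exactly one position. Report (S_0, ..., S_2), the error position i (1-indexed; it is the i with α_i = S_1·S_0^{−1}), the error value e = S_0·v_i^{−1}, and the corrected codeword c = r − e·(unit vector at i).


S = (5, 2, 6), error at position 5, error magnitude e = 7, c = [4, 8, 3, 5, 0].

Step 1: column multipliers v_i = (∏_{j≠i}(α_i − α_j))^{−1} mod 13.
  i = 1 (α = 6): (6−9)(6−2)(6−10)(6−3) = (−3)·4·(−4)·3 = 144 ≡ 1, so v_1 = 1^{−1} = 1 (mod 13).
  i = 2 (α = 9): (9−6)(9−2)(9−10)(9−3) = 3·7·(−1)·6 = −126 ≡ 4, so v_2 = 4^{−1} = 10 (mod 13).
  i = 3 (α = 2): (2−6)(2−9)(2−10)(2−3) = (−4)·(−7)·(−8)·(−1) = 224 ≡ 3, so v_3 = 3^{−1} = 9 (mod 13).
  i = 4 (α = 10): (10−6)(10−9)(10−2)(10−3) = 4·1·8·7 = 224 ≡ 3, so v_4 = 3^{−1} = 9 (mod 13).
  i = 5 (α = 3): (3−6)(3−9)(3−2)(3−10) = (−3)·(−6)·1·(−7) = −126 ≡ 4, so v_5 = 4^{−1} = 10 (mod 13).
  v = [1, 10, 9, 9, 10].
Step 2: syndromes of r = [4, 8, 3, 5, 7] (all sums mod 13).
  S_0 = Σ v_i r_i = 1·4 + 10·8 + 9·3 + 9·5 + 10·7 = 226 ≡ 5.
  S_1 = Σ v_i α_i r_i = 1·6·4 + 10·9·8 + 9·2·3 + 9·10·5 + 10·3·7 = 1458 ≡ 2.
  α_i^2 mod 13 = [10, 3, 4, 9, 9].
  S_2 = Σ v_i α_i^2 r_i = 1·10·4 + 10·3·8 + 9·4·3 + 9·9·5 + 10·9·7 = 1423 ≡ 6.
  S = (5, 2, 6) ≠ 0, so r is not a codeword (an error is present).
Step 3: locate the error. For a single error e at position i, S_ℓ = v_i·e·α_i^ℓ, so α_err = S_1/S_0.
  S_0^{−1} = 5^{−1} = 8 (mod 13), so α_err = 2·8 = 16 ≡ 3 = α_5. Error position i = 5.
  Consistency check: S_2/S_1 = 6·7 = 42 ≡ 3 = α_err ✓ (single-error assumption holds).
Step 4: error magnitude e = S_0/v_5 = S_0·∏_{j≠5}(α_5 − α_j) = 5·4 = 20 ≡ 7 (mod 13).
Step 5: correct position 5: c_5 = r_5 − e = 7 − 7 ≡ 0 (mod 13). Hence c = [4, 8, 3, 5, 0].
  Check: interpolating c through the α_i gives m(x) = 9 + 10·x (degree < 2) with m(α_i) = c_i for every i, so c is indeed a codeword.


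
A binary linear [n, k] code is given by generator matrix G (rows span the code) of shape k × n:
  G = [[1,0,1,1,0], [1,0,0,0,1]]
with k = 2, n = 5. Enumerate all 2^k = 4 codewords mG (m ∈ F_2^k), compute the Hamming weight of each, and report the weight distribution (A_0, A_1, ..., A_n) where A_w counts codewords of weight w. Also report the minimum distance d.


Weight distribution: A_0 = 1, A_2 = 1, A_3 = 2. Minimum distance d = 2.

Enumerate all 2^2 = 4 messages m ∈ F_2^2.
For each, compute codeword c = mG in F_2^5, then tally its weight.
  m = 00 → c = 00000, weight = 0.
  m = 10 → c = 10110, weight = 3.
  m = 01 → c = 10001, weight = 2.
  m = 11 → c = 00111, weight = 3.
Tally weights:
  weight 0: 1 codewords.
  weight 2: 1 codewords.
  weight 3: 2 codewords.
Minimum distance d = smallest w > 0 with A_w > 0 = 2.
Sanity: Σ A_w = 4 = 2^2 = 4 ✓.


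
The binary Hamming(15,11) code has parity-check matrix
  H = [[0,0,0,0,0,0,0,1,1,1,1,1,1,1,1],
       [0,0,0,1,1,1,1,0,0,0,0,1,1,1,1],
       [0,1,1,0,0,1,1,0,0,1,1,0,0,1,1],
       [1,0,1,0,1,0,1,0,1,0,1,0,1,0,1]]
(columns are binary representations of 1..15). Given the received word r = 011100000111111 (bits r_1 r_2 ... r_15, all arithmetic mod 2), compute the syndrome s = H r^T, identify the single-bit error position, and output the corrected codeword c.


s = (0, 1, 0, 0)^T, error position = 4, corrected codeword c = 011000000111111

Compute s = H r^T mod 2 one row at a time:
  s_1 = 0 + 0 + 1 + 1 + 1 + 1 + 1 + 1 = 6 ≡ 0 (mod 2).
  s_2 = 1 + 0 + 0 + 0 + 1 + 1 + 1 + 1 = 5 ≡ 1 (mod 2).
  s_3 = 1 + 1 + 0 + 0 + 1 + 1 + 1 + 1 = 6 ≡ 0 (mod 2).
  s_4 = 0 + 1 + 0 + 0 + 0 + 1 + 1 + 1 = 4 ≡ 0 (mod 2).
s = (0, 1, 0, 0)^T — this equals column 4 of H (binary 0100), so error is at position 4.
Correct: flip bit 4 of r = 011100000111111 to get c = 011000000111111.


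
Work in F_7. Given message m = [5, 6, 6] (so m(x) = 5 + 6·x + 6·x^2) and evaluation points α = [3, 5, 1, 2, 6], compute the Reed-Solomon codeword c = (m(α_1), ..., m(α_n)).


c = [0, 3, 3, 6, 5]

Message polynomial: m(x) = 5 + 6·x + 6·x^2 (mod 7).
For each evaluation point α_i, compute m(α_i) mod 7:
  α_1 = 3: Horner steps 6 → 3 → 0, so m(3) = 0.
  α_2 = 5: Horner steps 6 → 1 → 3, so m(5) = 3.
  α_3 = 1: Horner steps 6 → 5 → 3, so m(1) = 3.
  α_4 = 2: Horner steps 6 → 4 → 6, so m(2) = 6.
  α_5 = 6: Horner steps 6 → 0 → 5, so m(6) = 5.
Codeword c = [0, 3, 3, 6, 5] ∈ F_7^5.


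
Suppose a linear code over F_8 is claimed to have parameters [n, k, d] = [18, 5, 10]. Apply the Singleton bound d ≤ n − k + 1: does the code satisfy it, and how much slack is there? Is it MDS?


Singleton RHS = n − k + 1 = 14, slack = 4, bound satisfied, not MDS.

Singleton bound: d ≤ n − k + 1.
Here n = 18, k = 5, so n − k + 1 = 14.
Given d = 10, check d ≤ 14: YES.
Slack = (n − k + 1) − d = 4.
The code is NOT MDS (slack = 4 > 0).
Description: the claimed parameters are [18, 5, 10]_8; such a code would be non-MDS.


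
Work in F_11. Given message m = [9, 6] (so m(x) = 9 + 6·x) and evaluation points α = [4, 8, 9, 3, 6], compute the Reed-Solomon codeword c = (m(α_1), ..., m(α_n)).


c = [0, 2, 8, 5, 1]

Message polynomial: m(x) = 9 + 6·x (mod 11).
For each evaluation point α_i, compute m(α_i) mod 11:
  α_1 = 4: Horner steps 6 → 0, so m(4) = 0.
  α_2 = 8: Horner steps 6 → 2, so m(8) = 2.
  α_3 = 9: Horner steps 6 → 8, so m(9) = 8.
  α_4 = 3: Horner steps 6 → 5, so m(3) = 5.
  α_5 = 6: Horner steps 6 → 1, so m(6) = 1.
Codeword c = [0, 2, 8, 5, 1] ∈ F_11^5.


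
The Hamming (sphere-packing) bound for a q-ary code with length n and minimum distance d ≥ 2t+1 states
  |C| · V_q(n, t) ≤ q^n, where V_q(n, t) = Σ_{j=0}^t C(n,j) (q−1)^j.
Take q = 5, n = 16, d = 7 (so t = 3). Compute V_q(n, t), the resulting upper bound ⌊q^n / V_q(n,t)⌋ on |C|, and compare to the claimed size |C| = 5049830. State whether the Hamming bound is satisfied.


V_q(n, t) = 37825, q^n = 152587890625, Hamming bound = 4034048, |C| = 5049830 > bound (violated).

Step 1: Compute V_q(n, t) = Σ_{j=0}^3 C(n, j) (q−1)^j.
  j = 0: C(16,0)·(4)^0 = 1·1 = 1.
  j = 1: C(16,1)·(4)^1 = 16·4 = 64.
  j = 2: C(16,2)·(4)^2 = 120·16 = 1920.
  j = 3: C(16,3)·(4)^3 = 560·64 = 35840.
  V_q(n, t) = 1 + 64 + 1920 + 35840 = 37825.
Step 2: q^n = 5^16 = 152587890625.
Step 3: Hamming bound ⌊q^n / V_q(n,t)⌋ = ⌊152587890625/37825⌋ = 4034048.
Step 4: Compare |C| = 5049830 to 4034048: violated.
The claimed |C| lies above the Hamming bound, so no 5-ary code of length 16 with d ≥ 7 can have 5049830 codewords.


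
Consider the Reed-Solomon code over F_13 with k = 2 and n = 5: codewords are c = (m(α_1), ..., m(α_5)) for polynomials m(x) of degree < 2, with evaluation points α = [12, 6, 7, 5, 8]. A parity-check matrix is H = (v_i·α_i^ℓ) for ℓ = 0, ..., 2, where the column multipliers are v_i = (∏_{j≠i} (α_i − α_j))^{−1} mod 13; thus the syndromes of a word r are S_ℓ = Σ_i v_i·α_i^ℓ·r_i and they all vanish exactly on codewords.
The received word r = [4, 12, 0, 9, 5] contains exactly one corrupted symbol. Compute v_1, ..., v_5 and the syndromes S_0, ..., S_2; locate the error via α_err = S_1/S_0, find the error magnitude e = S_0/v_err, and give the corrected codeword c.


S = (5, 9, 11), error at position 3, error magnitude e = 11, c = [4, 12, 2, 9, 5].

Step 1: column multipliers v_i = (∏_{j≠i}(α_i − α_j))^{−1} mod 13.
  i = 1 (α = 12): (12−6)(12−7)(12−5)(12−8) = 6·5·7·4 = 840 ≡ 8, so v_1 = 8^{−1} = 5 (mod 13).
  i = 2 (α = 6): (6−12)(6−7)(6−5)(6−8) = (−6)·(−1)·1·(−2) = −12 ≡ 1, so v_2 = 1^{−1} = 1 (mod 13).
  i = 3 (α = 7): (7−12)(7−6)(7−5)(7−8) = (−5)·1·2·(−1) = 10 ≡ 10, so v_3 = 10^{−1} = 4 (mod 13).
  i = 4 (α = 5): (5−12)(5−6)(5−7)(5−8) = (−7)·(−1)·(−2)·(−3) = 42 ≡ 3, so v_4 = 3^{−1} = 9 (mod 13).
  i = 5 (α = 8): (8−12)(8−6)(8−7)(8−5) = (−4)·2·1·3 = −24 ≡ 2, so v_5 = 2^{−1} = 7 (mod 13).
  v = [5, 1, 4, 9, 7].
Step 2: syndromes of r = [4, 12, 0, 9, 5] (all sums mod 13).
  S_0 = Σ v_i r_i = 5·4 + 1·12 + 4·0 + 9·9 + 7·5 = 148 ≡ 5.
  S_1 = Σ v_i α_i r_i = 5·12·4 + 1·6·12 + 4·7·0 + 9·5·9 + 7·8·5 = 997 ≡ 9.
  α_i^2 mod 13 = [1, 10, 10, 12, 12].
  S_2 = Σ v_i α_i^2 r_i = 5·1·4 + 1·10·12 + 4·10·0 + 9·12·9 + 7·12·5 = 1532 ≡ 11.
  S = (5, 9, 11) ≠ 0, so r is not a codeword (an error is present).
Step 3: locate the error. For a single error e at position i, S_ℓ = v_i·e·α_i^ℓ, so α_err = S_1/S_0.
  S_0^{−1} = 5^{−1} = 8 (mod 13), so α_err = 9·8 = 72 ≡ 7 = α_3. Error position i = 3.
  Consistency check: S_2/S_1 = 11·3 = 33 ≡ 7 = α_err ✓ (single-error assumption holds).
Step 4: error magnitude e = S_0/v_3 = S_0·∏_{j≠3}(α_3 − α_j) = 5·10 = 50 ≡ 11 (mod 13).
Step 5: correct position 3: c_3 = r_3 − e = 0 − 11 ≡ 2 (mod 13). Hence c = [4, 12, 2, 9, 5].
  Check: interpolating c through the α_i gives m(x) = 7 + 3·x (degree < 2) with m(α_i) = c_i for every i, so c is indeed a codeword.


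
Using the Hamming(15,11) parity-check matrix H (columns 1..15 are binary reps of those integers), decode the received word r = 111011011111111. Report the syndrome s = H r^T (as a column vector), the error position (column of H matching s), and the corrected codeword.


s = (0, 0, 1, 1)^T, error position = 3, corrected codeword c = 110011011111111

Compute s = H r^T mod 2 one row at a time:
  s_1 = 1 + 1 + 1 + 1 + 1 + 1 + 1 + 1 = 8 ≡ 0 (mod 2).
  s_2 = 0 + 1 + 1 + 0 + 1 + 1 + 1 + 1 = 6 ≡ 0 (mod 2).
  s_3 = 1 + 1 + 1 + 0 + 1 + 1 + 1 + 1 = 7 ≡ 1 (mod 2).
  s_4 = 1 + 1 + 1 + 0 + 1 + 1 + 1 + 1 = 7 ≡ 1 (mod 2).
s = (0, 0, 1, 1)^T — this equals column 3 of H (binary 0011), so error is at position 3.
Correct: flip bit 3 of r = 111011011111111 to get c = 110011011111111.


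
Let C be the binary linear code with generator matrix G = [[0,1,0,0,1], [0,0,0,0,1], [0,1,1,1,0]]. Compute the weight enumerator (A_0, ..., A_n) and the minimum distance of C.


Weight distribution: A_0 = 1, A_1 = 2, A_2 = 2, A_3 = 2, A_4 = 1. Minimum distance d = 1.

Enumerate all 2^3 = 8 messages m ∈ F_2^3.
For each, compute codeword c = mG in F_2^5, then tally its weight.
  m = 000 → c = 00000, weight = 0.
  m = 100 → c = 01001, weight = 2.
  m = 010 → c = 00001, weight = 1.
  m = 110 → c = 01000, weight = 1.
  m = 001 → c = 01110, weight = 3.
  m = 101 → c = 00111, weight = 3.
  m = 011 → c = 01111, weight = 4.
  m = 111 → c = 00110, weight = 2.
Tally weights:
  weight 0: 1 codewords.
  weight 1: 2 codewords.
  weight 2: 2 codewords.
  weight 3: 2 codewords.
  weight 4: 1 codewords.
Minimum distance d = smallest w > 0 with A_w > 0 = 1.
Sanity: Σ A_w = 8 = 2^3 = 8 ✓.


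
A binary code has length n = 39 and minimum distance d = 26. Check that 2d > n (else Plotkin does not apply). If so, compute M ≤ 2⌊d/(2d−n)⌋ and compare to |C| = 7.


Plotkin bound M ≤ 4; given |C| = 7 > bound (violated).

Check applicability: 2d = 52, n = 39.
2d − n = 13 > 0, so Plotkin applies.
Compute d/(2d−n) = 26/13 ≈ 2.0000.
⌊d/(2d−n)⌋ = 2.
Plotkin bound: M ≤ 2·2 = 4.
Given |C| = 7, check: VIOLATED.
This |C| is above the Plotkin bound, so no binary code with n = 39, d = 26 and 7 codewords exists.


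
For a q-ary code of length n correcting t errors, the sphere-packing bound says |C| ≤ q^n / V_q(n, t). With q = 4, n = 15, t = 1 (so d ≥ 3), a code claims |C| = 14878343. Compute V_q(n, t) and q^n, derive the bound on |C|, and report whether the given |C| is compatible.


V_q(n, t) = 46, q^n = 1073741824, Hamming bound = 23342213, |C| = 14878343 ≤ bound (satisfied).

Step 1: Compute V_q(n, t) = Σ_{j=0}^1 C(n, j) (q−1)^j.
  j = 0: C(15,0)·(3)^0 = 1·1 = 1.
  j = 1: C(15,1)·(3)^1 = 15·3 = 45.
  V_q(n, t) = 1 + 45 = 46.
Step 2: q^n = 4^15 = 1073741824.
Step 3: Hamming bound ⌊q^n / V_q(n,t)⌋ = ⌊1073741824/46⌋ = 23342213.
Step 4: Compare |C| = 14878343 to 23342213: satisfied.
The claimed |C| lies below the Hamming bound.


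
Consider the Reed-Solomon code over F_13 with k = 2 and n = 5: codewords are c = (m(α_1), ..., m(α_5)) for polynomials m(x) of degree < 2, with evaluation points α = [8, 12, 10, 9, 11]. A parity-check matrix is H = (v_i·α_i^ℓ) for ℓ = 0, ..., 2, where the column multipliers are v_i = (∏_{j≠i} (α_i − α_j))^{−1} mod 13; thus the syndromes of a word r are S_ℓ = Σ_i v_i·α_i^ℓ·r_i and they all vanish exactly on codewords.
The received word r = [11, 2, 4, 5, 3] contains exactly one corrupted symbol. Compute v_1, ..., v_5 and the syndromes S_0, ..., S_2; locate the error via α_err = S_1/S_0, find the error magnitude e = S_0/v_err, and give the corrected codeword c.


S = (4, 6, 9), error at position 1, error magnitude e = 5, c = [6, 2, 4, 5, 3].

Step 1: column multipliers v_i = (∏_{j≠i}(α_i − α_j))^{−1} mod 13.
  i = 1 (α = 8): (8−12)(8−10)(8−9)(8−11) = (−4)·(−2)·(−1)·(−3) = 24 ≡ 11, so v_1 = 11^{−1} = 6 (mod 13).
  i = 2 (α = 12): (12−8)(12−10)(12−9)(12−11) = 4·2·3·1 = 24 ≡ 11, so v_2 = 11^{−1} = 6 (mod 13).
  i = 3 (α = 10): (10−8)(10−12)(10−9)(10−11) = 2·(−2)·1·(−1) = 4 ≡ 4, so v_3 = 4^{−1} = 10 (mod 13).
  i = 4 (α = 9): (9−8)(9−12)(9−10)(9−11) = 1·(−3)·(−1)·(−2) = −6 ≡ 7, so v_4 = 7^{−1} = 2 (mod 13).
  i = 5 (α = 11): (11−8)(11−12)(11−10)(11−9) = 3·(−1)·1·2 = −6 ≡ 7, so v_5 = 7^{−1} = 2 (mod 13).
  v = [6, 6, 10, 2, 2].
Step 2: syndromes of r = [11, 2, 4, 5, 3] (all sums mod 13).
  S_0 = Σ v_i r_i = 6·11 + 6·2 + 10·4 + 2·5 + 2·3 = 134 ≡ 4.
  S_1 = Σ v_i α_i r_i = 6·8·11 + 6·12·2 + 10·10·4 + 2·9·5 + 2·11·3 = 1228 ≡ 6.
  α_i^2 mod 13 = [12, 1, 9, 3, 4].
  S_2 = Σ v_i α_i^2 r_i = 6·12·11 + 6·1·2 + 10·9·4 + 2·3·5 + 2·4·3 = 1218 ≡ 9.
  S = (4, 6, 9) ≠ 0, so r is not a codeword (an error is present).
Step 3: locate the error. For a single error e at position i, S_ℓ = v_i·e·α_i^ℓ, so α_err = S_1/S_0.
  S_0^{−1} = 4^{−1} = 10 (mod 13), so α_err = 6·10 = 60 ≡ 8 = α_1. Error position i = 1.
  Consistency check: S_2/S_1 = 9·11 = 99 ≡ 8 = α_err ✓ (single-error assumption holds).
Step 4: error magnitude e = S_0/v_1 = S_0·∏_{j≠1}(α_1 − α_j) = 4·11 = 44 ≡ 5 (mod 13).
Step 5: correct position 1: c_1 = r_1 − e = 11 − 5 ≡ 6 (mod 13). Hence c = [6, 2, 4, 5, 3].
  Check: interpolating c through the α_i gives m(x) = 1 + 12·x (degree < 2) with m(α_i) = c_i for every i, so c is indeed a codeword.


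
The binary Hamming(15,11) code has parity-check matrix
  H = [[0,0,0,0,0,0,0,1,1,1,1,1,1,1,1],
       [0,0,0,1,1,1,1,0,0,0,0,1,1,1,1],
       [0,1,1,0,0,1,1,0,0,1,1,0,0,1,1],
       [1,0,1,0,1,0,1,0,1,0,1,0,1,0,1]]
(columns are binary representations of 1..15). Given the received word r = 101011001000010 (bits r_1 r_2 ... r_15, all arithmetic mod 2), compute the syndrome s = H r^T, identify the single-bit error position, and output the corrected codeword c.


s = (0, 1, 1, 0)^T, error position = 6, corrected codeword c = 101010001000010

Compute s = H r^T mod 2 one row at a time:
  s_1 = 0 + 1 + 0 + 0 + 0 + 0 + 1 + 0 = 2 ≡ 0 (mod 2).
  s_2 = 0 + 1 + 1 + 0 + 0 + 0 + 1 + 0 = 3 ≡ 1 (mod 2).
  s_3 = 0 + 1 + 1 + 0 + 0 + 0 + 1 + 0 = 3 ≡ 1 (mod 2).
  s_4 = 1 + 1 + 1 + 0 + 1 + 0 + 0 + 0 = 4 ≡ 0 (mod 2).
s = (0, 1, 1, 0)^T — this equals column 6 of H (binary 0110), so error is at position 6.
Correct: flip bit 6 of r = 101011001000010 to get c = 101010001000010.


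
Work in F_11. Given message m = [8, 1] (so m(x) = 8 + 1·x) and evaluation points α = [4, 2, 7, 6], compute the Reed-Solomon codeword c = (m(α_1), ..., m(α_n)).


c = [1, 10, 4, 3]

Message polynomial: m(x) = 8 + 1·x (mod 11).
For each evaluation point α_i, compute m(α_i) mod 11:
  α_1 = 4: Horner steps 1 → 1, so m(4) = 1.
  α_2 = 2: Horner steps 1 → 10, so m(2) = 10.
  α_3 = 7: Horner steps 1 → 4, so m(7) = 4.
  α_4 = 6: Horner steps 1 → 3, so m(6) = 3.
Codeword c = [1, 10, 4, 3] ∈ F_11^4.


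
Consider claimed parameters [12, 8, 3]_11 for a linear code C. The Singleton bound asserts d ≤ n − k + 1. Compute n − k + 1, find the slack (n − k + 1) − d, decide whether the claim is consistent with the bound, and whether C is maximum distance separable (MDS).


Singleton RHS = n − k + 1 = 5, slack = 2, bound satisfied, not MDS.

Singleton bound: d ≤ n − k + 1.
Here n = 12, k = 8, so n − k + 1 = 5.
Given d = 3, check d ≤ 5: YES.
Slack = (n − k + 1) − d = 2.
The code is NOT MDS (slack = 2 > 0).
Description: the claimed parameters are [12, 8, 3]_11; such a code would be non-MDS.


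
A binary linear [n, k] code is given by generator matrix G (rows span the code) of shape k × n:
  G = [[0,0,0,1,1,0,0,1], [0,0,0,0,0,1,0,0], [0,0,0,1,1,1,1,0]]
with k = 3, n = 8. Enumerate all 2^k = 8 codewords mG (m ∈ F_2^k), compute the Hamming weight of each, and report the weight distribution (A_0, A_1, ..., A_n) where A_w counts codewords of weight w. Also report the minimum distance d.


Weight distribution: A_0 = 1, A_1 = 1, A_2 = 1, A_3 = 3, A_4 = 2. Minimum distance d = 1.

Enumerate all 2^3 = 8 messages m ∈ F_2^3.
For each, compute codeword c = mG in F_2^8, then tally its weight.
  m = 000 → c = 00000000, weight = 0.
  m = 100 → c = 00011001, weight = 3.
  m = 010 → c = 00000100, weight = 1.
  m = 110 → c = 00011101, weight = 4.
  m = 001 → c = 00011110, weight = 4.
  m = 101 → c = 00000111, weight = 3.
  m = 011 → c = 00011010, weight = 3.
  m = 111 → c = 00000011, weight = 2.
Tally weights:
  weight 0: 1 codewords.
  weight 1: 1 codewords.
  weight 2: 1 codewords.
  weight 3: 3 codewords.
  weight 4: 2 codewords.
Minimum distance d = smallest w > 0 with A_w > 0 = 1.
Sanity: Σ A_w = 8 = 2^3 = 8 ✓.


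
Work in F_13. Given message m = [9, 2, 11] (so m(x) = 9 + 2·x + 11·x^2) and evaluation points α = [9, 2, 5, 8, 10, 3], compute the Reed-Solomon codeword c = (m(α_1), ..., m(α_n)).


c = [8, 5, 8, 1, 11, 10]

Message polynomial: m(x) = 9 + 2·x + 11·x^2 (mod 13).
For each evaluation point α_i, compute m(α_i) mod 13:
  α_1 = 9: Horner steps 11 → 10 → 8, so m(9) = 8.
  α_2 = 2: Horner steps 11 → 11 → 5, so m(2) = 5.
  α_3 = 5: Horner steps 11 → 5 → 8, so m(5) = 8.
  α_4 = 8: Horner steps 11 → 12 → 1, so m(8) = 1.
  α_5 = 10: Horner steps 11 → 8 → 11, so m(10) = 11.
  α_6 = 3: Horner steps 11 → 9 → 10, so m(3) = 10.
Codeword c = [8, 5, 8, 1, 11, 10] ∈ F_13^6.


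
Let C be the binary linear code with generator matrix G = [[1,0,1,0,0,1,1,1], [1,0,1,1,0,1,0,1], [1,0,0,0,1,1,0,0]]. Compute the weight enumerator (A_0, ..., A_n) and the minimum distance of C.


Weight distribution: A_0 = 1, A_2 = 1, A_3 = 1, A_4 = 2, A_5 = 3. Minimum distance d = 2.

Enumerate all 2^3 = 8 messages m ∈ F_2^3.
For each, compute codeword c = mG in F_2^8, then tally its weight.
  m = 000 → c = 00000000, weight = 0.
  m = 100 → c = 10100111, weight = 5.
  m = 010 → c = 10110101, weight = 5.
  m = 110 → c = 00010010, weight = 2.
  m = 001 → c = 10001100, weight = 3.
  m = 101 → c = 00101011, weight = 4.
  m = 011 → c = 00111001, weight = 4.
  m = 111 → c = 10011110, weight = 5.
Tally weights:
  weight 0: 1 codewords.
  weight 2: 1 codewords.
  weight 3: 1 codewords.
  weight 4: 2 codewords.
  weight 5: 3 codewords.
Minimum distance d = smallest w > 0 with A_w > 0 = 2.
Sanity: Σ A_w = 8 = 2^3 = 8 ✓.


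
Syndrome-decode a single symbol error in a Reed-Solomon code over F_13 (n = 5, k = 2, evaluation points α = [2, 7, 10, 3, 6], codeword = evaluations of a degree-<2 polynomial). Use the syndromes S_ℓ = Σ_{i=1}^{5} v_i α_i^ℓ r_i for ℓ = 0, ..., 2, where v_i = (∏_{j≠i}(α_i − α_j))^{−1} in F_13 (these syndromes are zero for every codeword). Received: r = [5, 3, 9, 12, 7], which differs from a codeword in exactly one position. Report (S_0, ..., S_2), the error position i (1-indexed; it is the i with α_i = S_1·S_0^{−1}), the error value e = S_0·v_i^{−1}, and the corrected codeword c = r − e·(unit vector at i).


S = (3, 8, 4), error at position 2, error magnitude e = 2, c = [5, 1, 9, 12, 7].

Step 1: column multipliers v_i = (∏_{j≠i}(α_i − α_j))^{−1} mod 13.
  i = 1 (α = 2): (2−7)(2−10)(2−3)(2−6) = (−5)·(−8)·(−1)·(−4) = 160 ≡ 4, so v_1 = 4^{−1} = 10 (mod 13).
  i = 2 (α = 7): (7−2)(7−10)(7−3)(7−6) = 5·(−3)·4·1 = −60 ≡ 5, so v_2 = 5^{−1} = 8 (mod 13).
  i = 3 (α = 10): (10−2)(10−7)(10−3)(10−6) = 8·3·7·4 = 672 ≡ 9, so v_3 = 9^{−1} = 3 (mod 13).
  i = 4 (α = 3): (3−2)(3−7)(3−10)(3−6) = 1·(−4)·(−7)·(−3) = −84 ≡ 7, so v_4 = 7^{−1} = 2 (mod 13).
  i = 5 (α = 6): (6−2)(6−7)(6−10)(6−3) = 4·(−1)·(−4)·3 = 48 ≡ 9, so v_5 = 9^{−1} = 3 (mod 13).
  v = [10, 8, 3, 2, 3].
Step 2: syndromes of r = [5, 3, 9, 12, 7] (all sums mod 13).
  S_0 = Σ v_i r_i = 10·5 + 8·3 + 3·9 + 2·12 + 3·7 = 146 ≡ 3.
  S_1 = Σ v_i α_i r_i = 10·2·5 + 8·7·3 + 3·10·9 + 2·3·12 + 3·6·7 = 736 ≡ 8.
  α_i^2 mod 13 = [4, 10, 9, 9, 10].
  S_2 = Σ v_i α_i^2 r_i = 10·4·5 + 8·10·3 + 3·9·9 + 2·9·12 + 3·10·7 = 1109 ≡ 4.
  S = (3, 8, 4) ≠ 0, so r is not a codeword (an error is present).
Step 3: locate the error. For a single error e at position i, S_ℓ = v_i·e·α_i^ℓ, so α_err = S_1/S_0.
  S_0^{−1} = 3^{−1} = 9 (mod 13), so α_err = 8·9 = 72 ≡ 7 = α_2. Error position i = 2.
  Consistency check: S_2/S_1 = 4·5 = 20 ≡ 7 = α_err ✓ (single-error assumption holds).
Step 4: error magnitude e = S_0/v_2 = S_0·∏_{j≠2}(α_2 − α_j) = 3·5 = 15 ≡ 2 (mod 13).
Step 5: correct position 2: c_2 = r_2 − e = 3 − 2 ≡ 1 (mod 13). Hence c = [5, 1, 9, 12, 7].
  Check: interpolating c through the α_i gives m(x) = 4 + 7·x (degree < 2) with m(α_i) = c_i for every i, so c is indeed a codeword.


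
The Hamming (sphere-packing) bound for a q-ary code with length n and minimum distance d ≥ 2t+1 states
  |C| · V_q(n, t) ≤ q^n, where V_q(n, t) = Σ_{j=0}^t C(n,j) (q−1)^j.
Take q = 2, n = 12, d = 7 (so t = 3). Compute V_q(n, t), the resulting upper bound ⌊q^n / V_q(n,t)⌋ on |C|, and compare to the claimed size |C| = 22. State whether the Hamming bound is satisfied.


V_q(n, t) = 299, q^n = 4096, Hamming bound = 13, |C| = 22 > bound (violated).

Step 1: Compute V_q(n, t) = Σ_{j=0}^3 C(n, j) (q−1)^j.
  j = 0: C(12,0)·(1)^0 = 1·1 = 1.
  j = 1: C(12,1)·(1)^1 = 12·1 = 12.
  j = 2: C(12,2)·(1)^2 = 66·1 = 66.
  j = 3: C(12,3)·(1)^3 = 220·1 = 220.
  V_q(n, t) = 1 + 12 + 66 + 220 = 299.
Step 2: q^n = 2^12 = 4096.
Step 3: Hamming bound ⌊q^n / V_q(n,t)⌋ = ⌊4096/299⌋ = 13.
Step 4: Compare |C| = 22 to 13: violated.
The claimed |C| lies above the Hamming bound, so no 2-ary code of length 12 with d ≥ 7 can have 22 codewords.


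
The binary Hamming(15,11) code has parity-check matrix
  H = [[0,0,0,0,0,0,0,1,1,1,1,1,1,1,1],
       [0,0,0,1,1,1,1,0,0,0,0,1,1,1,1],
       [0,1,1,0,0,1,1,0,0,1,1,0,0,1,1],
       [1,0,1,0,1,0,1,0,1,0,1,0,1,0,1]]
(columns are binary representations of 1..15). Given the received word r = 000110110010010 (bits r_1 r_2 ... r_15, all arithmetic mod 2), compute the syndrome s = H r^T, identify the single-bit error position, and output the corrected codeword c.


s = (1, 0, 1, 1)^T, error position = 11, corrected codeword c = 000110110000010

Compute s = H r^T mod 2 one row at a time:
  s_1 = 1 + 0 + 0 + 1 + 0 + 0 + 1 + 0 = 3 ≡ 1 (mod 2).
  s_2 = 1 + 1 + 0 + 1 + 0 + 0 + 1 + 0 = 4 ≡ 0 (mod 2).
  s_3 = 0 + 0 + 0 + 1 + 0 + 1 + 1 + 0 = 3 ≡ 1 (mod 2).
  s_4 = 0 + 0 + 1 + 1 + 0 + 1 + 0 + 0 = 3 ≡ 1 (mod 2).
s = (1, 0, 1, 1)^T — this equals column 11 of H (binary 1011), so error is at position 11.
Correct: flip bit 11 of r = 000110110010010 to get c = 000110110000010.


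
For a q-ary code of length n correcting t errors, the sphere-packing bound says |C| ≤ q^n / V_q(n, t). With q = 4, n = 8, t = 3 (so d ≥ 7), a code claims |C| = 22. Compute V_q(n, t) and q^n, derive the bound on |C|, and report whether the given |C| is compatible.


V_q(n, t) = 1789, q^n = 65536, Hamming bound = 36, |C| = 22 ≤ bound (satisfied).

Step 1: Compute V_q(n, t) = Σ_{j=0}^3 C(n, j) (q−1)^j.
  j = 0: C(8,0)·(3)^0 = 1·1 = 1.
  j = 1: C(8,1)·(3)^1 = 8·3 = 24.
  j = 2: C(8,2)·(3)^2 = 28·9 = 252.
  j = 3: C(8,3)·(3)^3 = 56·27 = 1512.
  V_q(n, t) = 1 + 24 + 252 + 1512 = 1789.
Step 2: q^n = 4^8 = 65536.
Step 3: Hamming bound ⌊q^n / V_q(n,t)⌋ = ⌊65536/1789⌋ = 36.
Step 4: Compare |C| = 22 to 36: satisfied.
The claimed |C| lies below the Hamming bound.


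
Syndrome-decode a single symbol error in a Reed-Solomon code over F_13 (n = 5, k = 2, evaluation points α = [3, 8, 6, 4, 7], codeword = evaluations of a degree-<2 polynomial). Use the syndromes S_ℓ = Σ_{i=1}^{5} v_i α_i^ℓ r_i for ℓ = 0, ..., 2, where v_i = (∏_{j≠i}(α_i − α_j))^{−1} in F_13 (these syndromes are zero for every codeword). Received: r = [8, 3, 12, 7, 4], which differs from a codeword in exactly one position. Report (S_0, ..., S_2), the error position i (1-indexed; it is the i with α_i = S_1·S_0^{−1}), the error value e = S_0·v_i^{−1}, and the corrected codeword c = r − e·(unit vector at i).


S = (6, 10, 8), error at position 3, error magnitude e = 7, c = [8, 3, 5, 7, 4].

Step 1: column multipliers v_i = (∏_{j≠i}(α_i − α_j))^{−1} mod 13.
  i = 1 (α = 3): (3−8)(3−6)(3−4)(3−7) = (−5)·(−3)·(−1)·(−4) = 60 ≡ 8, so v_1 = 8^{−1} = 5 (mod 13).
  i = 2 (α = 8): (8−3)(8−6)(8−4)(8−7) = 5·2·4·1 = 40 ≡ 1, so v_2 = 1^{−1} = 1 (mod 13).
  i = 3 (α = 6): (6−3)(6−8)(6−4)(6−7) = 3·(−2)·2·(−1) = 12 ≡ 12, so v_3 = 12^{−1} = 12 (mod 13).
  i = 4 (α = 4): (4−3)(4−8)(4−6)(4−7) = 1·(−4)·(−2)·(−3) = −24 ≡ 2, so v_4 = 2^{−1} = 7 (mod 13).
  i = 5 (α = 7): (7−3)(7−8)(7−6)(7−4) = 4·(−1)·1·3 = −12 ≡ 1, so v_5 = 1^{−1} = 1 (mod 13).
  v = [5, 1, 12, 7, 1].
Step 2: syndromes of r = [8, 3, 12, 7, 4] (all sums mod 13).
  S_0 = Σ v_i r_i = 5·8 + 1·3 + 12·12 + 7·7 + 1·4 = 240 ≡ 6.
  S_1 = Σ v_i α_i r_i = 5·3·8 + 1·8·3 + 12·6·12 + 7·4·7 + 1·7·4 = 1232 ≡ 10.
  α_i^2 mod 13 = [9, 12, 10, 3, 10].
  S_2 = Σ v_i α_i^2 r_i = 5·9·8 + 1·12·3 + 12·10·12 + 7·3·7 + 1·10·4 = 2023 ≡ 8.
  S = (6, 10, 8) ≠ 0, so r is not a codeword (an error is present).
Step 3: locate the error. For a single error e at position i, S_ℓ = v_i·e·α_i^ℓ, so α_err = S_1/S_0.
  S_0^{−1} = 6^{−1} = 11 (mod 13), so α_err = 10·11 = 110 ≡ 6 = α_3. Error position i = 3.
  Consistency check: S_2/S_1 = 8·4 = 32 ≡ 6 = α_err ✓ (single-error assumption holds).
Step 4: error magnitude e = S_0/v_3 = S_0·∏_{j≠3}(α_3 − α_j) = 6·12 = 72 ≡ 7 (mod 13).
Step 5: correct position 3: c_3 = r_3 − e = 12 − 7 ≡ 5 (mod 13). Hence c = [8, 3, 5, 7, 4].
  Check: interpolating c through the α_i gives m(x) = 11 + 12·x (degree < 2) with m(α_i) = c_i for every i, so c is indeed a codeword.


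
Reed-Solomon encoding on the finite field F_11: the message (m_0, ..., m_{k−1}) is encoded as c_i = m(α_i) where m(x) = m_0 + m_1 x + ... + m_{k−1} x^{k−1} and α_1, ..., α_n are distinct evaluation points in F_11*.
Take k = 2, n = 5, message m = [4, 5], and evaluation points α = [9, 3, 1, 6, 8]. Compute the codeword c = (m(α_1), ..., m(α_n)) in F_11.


c = [5, 8, 9, 1, 0]

Message polynomial: m(x) = 4 + 5·x (mod 11).
For each evaluation point α_i, compute m(α_i) mod 11:
  α_1 = 9: Horner steps 5 → 5, so m(9) = 5.
  α_2 = 3: Horner steps 5 → 8, so m(3) = 8.
  α_3 = 1: Horner steps 5 → 9, so m(1) = 9.
  α_4 = 6: Horner steps 5 → 1, so m(6) = 1.
  α_5 = 8: Horner steps 5 → 0, so m(8) = 0.
Codeword c = [5, 8, 9, 1, 0] ∈ F_11^5.


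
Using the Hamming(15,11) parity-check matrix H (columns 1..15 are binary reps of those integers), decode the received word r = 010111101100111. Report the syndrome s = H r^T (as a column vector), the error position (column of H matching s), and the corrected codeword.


s = (1, 1, 0, 1)^T, error position = 13, corrected codeword c = 010111101100011

Compute s = H r^T mod 2 one row at a time:
  s_1 = 0 + 1 + 1 + 0 + 0 + 1 + 1 + 1 = 5 ≡ 1 (mod 2).
  s_2 = 1 + 1 + 1 + 1 + 0 + 1 + 1 + 1 = 7 ≡ 1 (mod 2).
  s_3 = 1 + 0 + 1 + 1 + 1 + 0 + 1 + 1 = 6 ≡ 0 (mod 2).
  s_4 = 0 + 0 + 1 + 1 + 1 + 0 + 1 + 1 = 5 ≡ 1 (mod 2).
s = (1, 1, 0, 1)^T — this equals column 13 of H (binary 1101), so error is at position 13.
Correct: flip bit 13 of r = 010111101100111 to get c = 010111101100011.


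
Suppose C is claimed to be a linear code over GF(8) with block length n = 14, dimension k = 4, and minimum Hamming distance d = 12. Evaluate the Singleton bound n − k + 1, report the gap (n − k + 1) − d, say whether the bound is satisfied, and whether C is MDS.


Singleton RHS = n − k + 1 = 11, slack = -1, bound violated (no such code; not MDS).

Singleton bound: d ≤ n − k + 1.
Here n = 14, k = 4, so n − k + 1 = 11.
Given d = 12, check d ≤ 11: NO.
Slack = (n − k + 1) − d = -1.
The slack is negative: d = 12 exceeds n − k + 1 = 11 by 1, so the Singleton bound is violated and no linear [14, 4, 12]_8 code can exist. In particular it is not MDS (MDS requires d = n − k + 1 exactly).
Description: the claimed parameters are [14, 4, 12]_8; such a code would be impossible (violates the Singleton bound).


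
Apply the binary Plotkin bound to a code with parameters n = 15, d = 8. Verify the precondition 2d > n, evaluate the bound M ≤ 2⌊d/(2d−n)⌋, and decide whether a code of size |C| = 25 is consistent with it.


Plotkin bound M ≤ 16; given |C| = 25 > bound (violated).

Check applicability: 2d = 16, n = 15.
2d − n = 1 > 0, so Plotkin applies.
Compute d/(2d−n) = 8/1 ≈ 8.0000.
⌊d/(2d−n)⌋ = 8.
Plotkin bound: M ≤ 2·8 = 16.
Given |C| = 25, check: VIOLATED.
This |C| is above the Plotkin bound, so no binary code with n = 15, d = 8 and 25 codewords exists.


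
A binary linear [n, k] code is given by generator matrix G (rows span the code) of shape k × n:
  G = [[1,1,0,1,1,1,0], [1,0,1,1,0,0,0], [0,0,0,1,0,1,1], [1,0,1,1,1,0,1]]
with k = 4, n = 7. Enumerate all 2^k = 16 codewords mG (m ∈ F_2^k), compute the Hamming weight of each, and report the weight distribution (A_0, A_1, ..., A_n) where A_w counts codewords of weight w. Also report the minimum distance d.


Weight distribution: A_0 = 1, A_2 = 2, A_3 = 4, A_4 = 5, A_5 = 4. Minimum distance d = 2.

Enumerate all 2^4 = 16 messages m ∈ F_2^4.
For each, compute codeword c = mG in F_2^7, then tally its weight.
  m = 0000 → c = 0000000, weight = 0.
  m = 1000 → c = 1101110, weight = 5.
  m = 0100 → c = 1011000, weight = 3.
  m = 1100 → c = 0110110, weight = 4.
  m = 0010 → c = 0001011, weight = 3.
  m = 1010 → c = 1100101, weight = 4.
  m = 0110 → c = 1010011, weight = 4.
  m = 1110 → c = 0111101, weight = 5.
  m = 0001 → c = 1011101, weight = 5.
  m = 1001 → c = 0110011, weight = 4.
  m = 0101 → c = 0000101, weight = 2.
  m = 1101 → c = 1101011, weight = 5.
  m = 0011 → c = 1010110, weight = 4.
  m = 1011 → c = 0111000, weight = 3.
  m = 0111 → c = 0001110, weight = 3.
  m = 1111 → c = 1100000, weight = 2.
Tally weights:
  weight 0: 1 codewords.
  weight 2: 2 codewords.
  weight 3: 4 codewords.
  weight 4: 5 codewords.
  weight 5: 4 codewords.
Minimum distance d = smallest w > 0 with A_w > 0 = 2.
Sanity: Σ A_w = 16 = 2^4 = 16 ✓.
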